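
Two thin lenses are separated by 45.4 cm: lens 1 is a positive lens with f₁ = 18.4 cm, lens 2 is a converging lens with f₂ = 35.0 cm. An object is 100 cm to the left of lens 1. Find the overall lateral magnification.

Lens 1: 1/d_i1 = 1/(18.4) − 1/(100) = 0.04435, so d_i1 = 22.55 cm; m₁ = −d_i1/d_o1 = -0.2255.
d_o2 = 45.4 − (22.55) = 22.85 cm.
Lens 2: 1/d_i2 = 1/(35.0) − 1/(22.85) = -0.01519, so d_i2 = -65.82 cm; m₂ = −d_i2/d_o2 = +2.881.
m = m₁·m₂ = (-0.2255)(+2.881) = -0.650.

m = -0.650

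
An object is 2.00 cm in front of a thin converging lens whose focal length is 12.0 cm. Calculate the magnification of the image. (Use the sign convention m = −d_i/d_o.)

m = +1.20

1/d_i = 1/f − 1/d_o = 1/(12.00) − 1/(2.00) = -0.4167, so d_i = -2.400 cm.
m = −d_i/d_o = −(-2.400)/(2.00) = +1.20.
The image is virtual, upright and enlarged, on the same side as the object.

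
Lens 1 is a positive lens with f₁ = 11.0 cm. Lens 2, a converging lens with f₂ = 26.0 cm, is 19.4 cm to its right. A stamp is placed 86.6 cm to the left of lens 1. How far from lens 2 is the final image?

9.21 cm

Lens 1: 1/d_i1 = 1/f₁ − 1/d_o1 = 1/(11.0) − 1/(86.6) = 0.07936, so d_i1 = 12.60 cm.
The intermediate image is 12.60 cm to the right of lens 1, which is 19.4 − (12.60) = 6.800 cm to the left of lens 2, so d_o2 = +6.800 cm.
Lens 2: 1/d_i2 = 1/f₂ − 1/d_o2 = 1/(26.0) − 1/(6.800) = -0.1086, so d_i2 = -9.21 cm.
The final image is virtual, 9.21 cm to the left of lens 2 (overall magnification ≈ -0.20).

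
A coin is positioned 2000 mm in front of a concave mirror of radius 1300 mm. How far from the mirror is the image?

963 mm

f = R/2 = 1300/2 = 650.0 mm.
Mirror equation: 1/q = 1/f − 1/p = 1/(650.0) − 1/(2000) = 0.001538 − 0.0005000 = 0.001038, so q = 963 mm.
The image is real, inverted and reduced, in front of the mirror.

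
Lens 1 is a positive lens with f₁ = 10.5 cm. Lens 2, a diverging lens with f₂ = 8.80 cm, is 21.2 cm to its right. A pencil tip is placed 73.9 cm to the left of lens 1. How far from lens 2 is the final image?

4.44 cm

Lens 1: 1/d_i1 = 1/f₁ − 1/d_o1 = 1/(10.5) − 1/(73.9) = 0.08171, so d_i1 = 12.24 cm.
The intermediate image is 12.24 cm to the right of lens 1, which is 21.2 − (12.24) = 8.960 cm to the left of lens 2, so d_o2 = +8.960 cm.
Lens 2 is diverging, so f₂ = −8.80 cm.
Lens 2: 1/d_i2 = 1/f₂ − 1/d_o2 = 1/(-8.80) − 1/(8.960) = -0.2252, so d_i2 = -4.44 cm.
The final image is virtual, 4.44 cm to the left of lens 2 (overall magnification ≈ -0.082).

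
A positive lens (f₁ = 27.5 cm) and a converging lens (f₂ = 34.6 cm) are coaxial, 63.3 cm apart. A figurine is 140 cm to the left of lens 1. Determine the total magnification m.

Lens 1: 1/d_i1 = 1/(27.5) − 1/(140) = 0.02922, so d_i1 = 34.22 cm; m₁ = −d_i1/d_o1 = -0.2444.
d_o2 = 63.3 − (34.22) = 29.08 cm.
Lens 2: 1/d_i2 = 1/(34.6) − 1/(29.08) = -0.005486, so d_i2 = -182.3 cm; m₂ = −d_i2/d_o2 = +6.268.
m = m₁·m₂ = (-0.2444)(+6.268) = -1.53.

m = -1.53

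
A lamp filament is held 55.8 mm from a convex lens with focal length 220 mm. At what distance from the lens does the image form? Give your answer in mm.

Thin-lens equation: 1/d_i = 1/f − 1/d_o = 1/(220.0) − 1/(55.8) = 0.004545 − 0.01792 = -0.01338, so d_i = -74.8 mm.
The image is virtual, upright and enlarged, on the same side as the object.

74.8 mm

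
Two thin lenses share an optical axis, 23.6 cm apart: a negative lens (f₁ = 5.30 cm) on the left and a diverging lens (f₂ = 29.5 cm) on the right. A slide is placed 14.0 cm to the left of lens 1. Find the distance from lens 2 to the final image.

Lens 1 is diverging, so f₁ = −5.30 cm.
Lens 1: 1/d_i1 = 1/f₁ − 1/d_o1 = 1/(-5.30) − 1/(14.0) = -0.2601, so d_i1 = -3.845 cm.
The intermediate image is 3.845 cm to the left of lens 1 (virtual), which is 23.6 − (-3.845) = 27.45 cm to the left of lens 2, so d_o2 = +27.45 cm.
Lens 2 is diverging, so f₂ = −29.5 cm.
Lens 2: 1/d_i2 = 1/f₂ − 1/d_o2 = 1/(-29.5) − 1/(27.45) = -0.07033, so d_i2 = -14.2 cm.
The final image is virtual, 14.2 cm to the left of lens 2 (overall magnification ≈ 0.14).

14.2 cm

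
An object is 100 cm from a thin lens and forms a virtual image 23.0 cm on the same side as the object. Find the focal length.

Virtual image ⇒ d_i = −23.0 cm.
1/f = 1/d_o + 1/d_i = 1/(100) + 1/(-23.0) = -0.03348, so f = -29.9 cm.
Since f is negative, the thin lens is diverging.

f = -29.9 cm (diverging)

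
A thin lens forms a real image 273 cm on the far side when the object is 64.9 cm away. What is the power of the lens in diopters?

P = +1.91 D

d_i = +273 cm.
1/f = 1/d_o + 1/d_i = 1/(64.9) + 1/(273) = 0.01907 cm⁻¹.
f = 52.43 cm = 0.5243 m, so P = 1/f = +1.91 D.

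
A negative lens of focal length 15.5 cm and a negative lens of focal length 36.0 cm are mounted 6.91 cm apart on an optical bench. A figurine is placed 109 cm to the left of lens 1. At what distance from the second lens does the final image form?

13.1 cm

Lens 1 is diverging, so f₁ = −15.5 cm.
Lens 1: 1/d_i1 = 1/f₁ − 1/d_o1 = 1/(-15.5) − 1/(109) = -0.07369, so d_i1 = -13.57 cm.
The intermediate image is 13.57 cm to the left of lens 1 (virtual), which is 6.91 − (-13.57) = 20.48 cm to the left of lens 2, so d_o2 = +20.48 cm.
Lens 2 is diverging, so f₂ = −36.0 cm.
Lens 2: 1/d_i2 = 1/f₂ − 1/d_o2 = 1/(-36.0) − 1/(20.48) = -0.07661, so d_i2 = -13.1 cm.
The final image is virtual, 13.1 cm to the left of lens 2 (overall magnification ≈ 0.079).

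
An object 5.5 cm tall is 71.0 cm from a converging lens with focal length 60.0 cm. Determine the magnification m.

1/d_i = 1/f − 1/d_o = 1/(60.00) − 1/(71.0) = 0.002582, so d_i = 387.3 cm.
m = −d_i/d_o = −(387.3)/(71.0) = -5.45.
The image is real, inverted and enlarged, on the far side of the lens.

m = -5.45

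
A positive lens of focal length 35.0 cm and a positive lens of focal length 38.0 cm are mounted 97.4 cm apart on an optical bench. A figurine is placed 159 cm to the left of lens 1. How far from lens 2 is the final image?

Lens 1: 1/d_i1 = 1/f₁ − 1/d_o1 = 1/(35.0) − 1/(159) = 0.02228, so d_i1 = 44.88 cm.
The intermediate image is 44.88 cm to the right of lens 1, which is 97.4 − (44.88) = 52.52 cm to the left of lens 2, so d_o2 = +52.52 cm.
Lens 2: 1/d_i2 = 1/f₂ − 1/d_o2 = 1/(38.0) − 1/(52.52) = 0.007275, so d_i2 = 137 cm.
The final image is real, 137 cm to the right of lens 2 (overall magnification ≈ 0.74).

137 cm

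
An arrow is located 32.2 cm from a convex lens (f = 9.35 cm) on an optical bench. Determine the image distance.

Lens equation: 1/d_i = 1/f − 1/d_o = 1/(9.350) − 1/(32.2) = 0.1070 − 0.03106 = 0.07590, so d_i = 13.2 cm.
The image is real, inverted and reduced, on the far side of the lens.

13.2 cm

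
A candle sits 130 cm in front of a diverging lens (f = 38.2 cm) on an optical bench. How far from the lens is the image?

For a diverging lens, f = -38.2 cm.
Thin-lens equation: 1/q = 1/f − 1/p = 1/(-38.20) − 1/(130) = -0.02618 − 0.007692 = -0.03387, so q = -29.5 cm.
The image is virtual, upright and reduced, on the same side as the object.

29.5 cm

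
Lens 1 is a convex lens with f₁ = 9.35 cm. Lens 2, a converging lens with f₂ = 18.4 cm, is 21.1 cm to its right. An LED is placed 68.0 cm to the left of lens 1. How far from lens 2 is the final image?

Lens 1: 1/d_i1 = 1/f₁ − 1/d_o1 = 1/(9.35) − 1/(68.0) = 0.09225, so d_i1 = 10.84 cm.
The intermediate image is 10.84 cm to the right of lens 1, which is 21.1 − (10.84) = 10.26 cm to the left of lens 2, so d_o2 = +10.26 cm.
Lens 2: 1/d_i2 = 1/f₂ − 1/d_o2 = 1/(18.4) − 1/(10.26) = -0.04312, so d_i2 = -23.2 cm.
The final image is virtual, 23.2 cm to the left of lens 2 (overall magnification ≈ -0.36).

23.2 cm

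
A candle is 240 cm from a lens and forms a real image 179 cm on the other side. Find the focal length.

f = 103 cm (converging)

Real image ⇒ d_i = +179 cm.
1/f = 1/d_o + 1/d_i = 1/(240) + 1/(179) = 0.009753, so f = 103 cm.
Since f is positive, the lens is converging.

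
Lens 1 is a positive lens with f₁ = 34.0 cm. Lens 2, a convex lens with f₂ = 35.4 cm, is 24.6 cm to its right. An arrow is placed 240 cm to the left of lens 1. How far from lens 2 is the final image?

10.5 cm

Lens 1: 1/d_i1 = 1/f₁ − 1/d_o1 = 1/(34.0) − 1/(240) = 0.02525, so d_i1 = 39.61 cm.
The intermediate image is 39.61 cm to the right of lens 1, which lies 15.01 cm to the right of lens 2 — a virtual object — so d_o2 = −15.01 cm.
Lens 2: 1/d_i2 = 1/f₂ − 1/d_o2 = 1/(35.4) − 1/(-15.01) = 0.09487, so d_i2 = 10.5 cm.
The final image is real, 10.5 cm to the right of lens 2 (overall magnification ≈ -0.12).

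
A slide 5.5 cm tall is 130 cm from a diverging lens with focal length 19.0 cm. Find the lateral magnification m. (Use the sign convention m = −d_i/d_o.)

For a diverging lens, f = -19.0 cm.
1/d_i = 1/f − 1/d_o = 1/(-19.00) − 1/(130) = -0.06032, so d_i = -16.58 cm.
m = −d_i/d_o = −(-16.58)/(130) = +0.128.
The image is virtual, upright and reduced, on the same side as the object.

m = +0.128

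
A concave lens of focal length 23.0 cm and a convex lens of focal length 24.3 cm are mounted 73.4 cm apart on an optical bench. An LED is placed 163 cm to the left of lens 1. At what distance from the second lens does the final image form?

Lens 1 is diverging, so f₁ = −23.0 cm.
Lens 1: 1/d_i1 = 1/f₁ − 1/d_o1 = 1/(-23.0) − 1/(163) = -0.04961, so d_i1 = -20.16 cm.
The intermediate image is 20.16 cm to the left of lens 1 (virtual), which is 73.4 − (-20.16) = 93.56 cm to the left of lens 2, so d_o2 = +93.56 cm.
Lens 2: 1/d_i2 = 1/f₂ − 1/d_o2 = 1/(24.3) − 1/(93.56) = 0.03046, so d_i2 = 32.8 cm.
The final image is real, 32.8 cm to the right of lens 2 (overall magnification ≈ -0.043).

32.8 cm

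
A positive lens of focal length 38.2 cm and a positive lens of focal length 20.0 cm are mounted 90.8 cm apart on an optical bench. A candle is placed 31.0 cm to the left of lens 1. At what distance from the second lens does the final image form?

21.7 cm

Lens 1: 1/d_i1 = 1/f₁ − 1/d_o1 = 1/(38.2) − 1/(31.0) = -0.006080, so d_i1 = -164.5 cm.
The intermediate image is 164.5 cm to the left of lens 1 (virtual), which is 90.8 − (-164.5) = 255.3 cm to the left of lens 2, so d_o2 = +255.3 cm.
Lens 2: 1/d_i2 = 1/f₂ − 1/d_o2 = 1/(20.0) − 1/(255.3) = 0.04608, so d_i2 = 21.7 cm.
The final image is real, 21.7 cm to the right of lens 2 (overall magnification ≈ -0.45).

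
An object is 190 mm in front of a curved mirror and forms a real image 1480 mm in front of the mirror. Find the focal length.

f = 168 mm (concave)

Real image ⇒ d_i = +1480 mm.
1/f = 1/d_o + 1/d_i = 1/(190) + 1/(1480) = 0.005939, so f = 168 mm.
Since f is positive, the curved mirror is concave.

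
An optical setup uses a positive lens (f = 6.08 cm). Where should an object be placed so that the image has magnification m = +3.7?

m = −d_i/d_o ⇒ d_i = −m·d_o.
1/f = 1/d_o + 1/d_i = 1/d_o − 1/(m·d_o) = (1 − 1/m)/d_o, so d_o = f(1 − 1/m) = (6.080)(1 − 1/(+3.7)) = 4.44 cm.

4.44 cm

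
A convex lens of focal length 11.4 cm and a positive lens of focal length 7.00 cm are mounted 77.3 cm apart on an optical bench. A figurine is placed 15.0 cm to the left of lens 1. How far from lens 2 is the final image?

Lens 1: 1/d_i1 = 1/f₁ − 1/d_o1 = 1/(11.4) − 1/(15.0) = 0.02105, so d_i1 = 47.50 cm.
The intermediate image is 47.50 cm to the right of lens 1, which is 77.3 − (47.50) = 29.80 cm to the left of lens 2, so d_o2 = +29.80 cm.
Lens 2: 1/d_i2 = 1/f₂ − 1/d_o2 = 1/(7.00) − 1/(29.80) = 0.1093, so d_i2 = 9.15 cm.
The final image is real, 9.15 cm to the right of lens 2 (overall magnification ≈ 0.97).

9.15 cm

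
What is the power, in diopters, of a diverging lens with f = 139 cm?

P = -0.719 D

For a diverging lens, f = −139 cm.
f = -139 cm = -1.39 m.
P = 1/f = 1/(-1.39 m) = -0.719 D.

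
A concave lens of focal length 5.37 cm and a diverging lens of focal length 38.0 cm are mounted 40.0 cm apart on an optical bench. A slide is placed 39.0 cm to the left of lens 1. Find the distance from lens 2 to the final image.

20.5 cm

Lens 1 is diverging, so f₁ = −5.37 cm.
Lens 1: 1/d_i1 = 1/f₁ − 1/d_o1 = 1/(-5.37) − 1/(39.0) = -0.2119, so d_i1 = -4.720 cm.
The intermediate image is 4.720 cm to the left of lens 1 (virtual), which is 40.0 − (-4.720) = 44.72 cm to the left of lens 2, so d_o2 = +44.72 cm.
Lens 2 is diverging, so f₂ = −38.0 cm.
Lens 2: 1/d_i2 = 1/f₂ − 1/d_o2 = 1/(-38.0) − 1/(44.72) = -0.04868, so d_i2 = -20.5 cm.
The final image is virtual, 20.5 cm to the left of lens 2 (overall magnification ≈ 0.056).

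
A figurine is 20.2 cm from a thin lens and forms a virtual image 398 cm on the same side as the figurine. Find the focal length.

Virtual image ⇒ d_i = −398 cm.
1/f = 1/d_o + 1/d_i = 1/(20.2) + 1/(-398) = 0.04699, so f = 21.3 cm.
Since f is positive, the thin lens is converging.

f = 21.3 cm (converging)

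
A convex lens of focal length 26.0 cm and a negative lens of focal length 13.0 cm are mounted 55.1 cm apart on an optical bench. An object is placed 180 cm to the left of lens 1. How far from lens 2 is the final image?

Lens 1: 1/d_i1 = 1/f₁ − 1/d_o1 = 1/(26.0) − 1/(180) = 0.03291, so d_i1 = 30.39 cm.
The intermediate image is 30.39 cm to the right of lens 1, which is 55.1 − (30.39) = 24.71 cm to the left of lens 2, so d_o2 = +24.71 cm.
Lens 2 is diverging, so f₂ = −13.0 cm.
Lens 2: 1/d_i2 = 1/f₂ − 1/d_o2 = 1/(-13.0) − 1/(24.71) = -0.1174, so d_i2 = -8.52 cm.
The final image is virtual, 8.52 cm to the left of lens 2 (overall magnification ≈ -0.058).

8.52 cm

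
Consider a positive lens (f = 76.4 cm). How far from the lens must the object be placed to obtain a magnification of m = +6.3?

m = −d_i/d_o ⇒ d_i = −m·d_o.
1/f = 1/d_o + 1/d_i = 1/d_o − 1/(m·d_o) = (1 − 1/m)/d_o, so d_o = f(1 − 1/m) = (76.40)(1 − 1/(+6.3)) = 64.3 cm.

64.3 cm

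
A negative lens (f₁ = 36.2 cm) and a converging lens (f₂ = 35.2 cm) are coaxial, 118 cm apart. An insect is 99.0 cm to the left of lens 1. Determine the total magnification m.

f₁ = −36.2 cm (diverging).
Lens 1: 1/d_i1 = 1/(-36.2) − 1/(99.0) = -0.03773, so d_i1 = -26.51 cm; m₁ = −d_i1/d_o1 = +0.2678.
d_o2 = 118 − (-26.51) = 144.5 cm.
Lens 2: 1/d_i2 = 1/(35.2) − 1/(144.5) = 0.02149, so d_i2 = 46.54 cm; m₂ = −d_i2/d_o2 = -0.3220.
m = m₁·m₂ = (+0.2678)(-0.3220) = -0.0862.

m = -0.0862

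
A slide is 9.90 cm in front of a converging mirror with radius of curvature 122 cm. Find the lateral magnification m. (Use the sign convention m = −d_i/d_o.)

f = R/2 = 122/2 = 61.00 cm.
1/d_i = 1/f − 1/d_o = 1/(61.00) − 1/(9.90) = -0.08462, so d_i = -11.82 cm.
m = −d_i/d_o = −(-11.82)/(9.90) = +1.19.
The image is virtual, upright and enlarged, behind the mirror.

m = +1.19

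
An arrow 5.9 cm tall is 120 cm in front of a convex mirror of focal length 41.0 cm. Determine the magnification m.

m = +0.255

For a convex mirror, f = -41.0 cm.
1/d_i = 1/f − 1/d_o = 1/(-41.00) − 1/(120) = -0.03272, so d_i = -30.56 cm.
m = −d_i/d_o = −(-30.56)/(120) = +0.255.
The image is virtual, upright and reduced, behind the mirror.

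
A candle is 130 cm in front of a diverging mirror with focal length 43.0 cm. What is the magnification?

For a diverging mirror, f = -43.0 cm.
1/d_i = 1/f − 1/d_o = 1/(-43.00) − 1/(130) = -0.03095, so d_i = -32.31 cm.
m = −d_i/d_o = −(-32.31)/(130) = +0.249.
The image is virtual, upright and reduced, behind the mirror.

m = +0.249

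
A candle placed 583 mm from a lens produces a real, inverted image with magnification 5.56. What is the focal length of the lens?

f = 494 mm (converging)

m = −d_i/d_o ⇒ d_i = −m·d_o = −(-5.56)·(583) = 3241 mm.
1/f = 1/d_o + 1/d_i = 1/(583) + 1/(3241) = 0.002024, so f = 494 mm.
Since f is positive, the lens is converging.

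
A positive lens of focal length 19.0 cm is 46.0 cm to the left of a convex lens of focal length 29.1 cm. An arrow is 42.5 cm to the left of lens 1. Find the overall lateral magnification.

Lens 1: 1/d_i1 = 1/(19.0) − 1/(42.5) = 0.02910, so d_i1 = 34.36 cm; m₁ = −d_i1/d_o1 = -0.8085.
d_o2 = 46.0 − (34.36) = 11.64 cm.
Lens 2: 1/d_i2 = 1/(29.1) − 1/(11.64) = -0.05155, so d_i2 = -19.40 cm; m₂ = −d_i2/d_o2 = +1.667.
m = m₁·m₂ = (-0.8085)(+1.667) = -1.35.

m = -1.35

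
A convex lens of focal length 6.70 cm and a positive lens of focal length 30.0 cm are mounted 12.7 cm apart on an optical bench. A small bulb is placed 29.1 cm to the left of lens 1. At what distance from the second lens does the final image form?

4.61 cm

Lens 1: 1/d_i1 = 1/f₁ − 1/d_o1 = 1/(6.70) − 1/(29.1) = 0.1149, so d_i1 = 8.704 cm.
The intermediate image is 8.704 cm to the right of lens 1, which is 12.7 − (8.704) = 3.996 cm to the left of lens 2, so d_o2 = +3.996 cm.
Lens 2: 1/d_i2 = 1/f₂ − 1/d_o2 = 1/(30.0) − 1/(3.996) = -0.2169, so d_i2 = -4.61 cm.
The final image is virtual, 4.61 cm to the left of lens 2 (overall magnification ≈ -0.35).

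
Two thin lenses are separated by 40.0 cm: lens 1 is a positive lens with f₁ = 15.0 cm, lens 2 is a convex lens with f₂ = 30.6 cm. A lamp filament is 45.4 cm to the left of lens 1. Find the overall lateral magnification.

m = -1.16

Lens 1: 1/d_i1 = 1/(15.0) − 1/(45.4) = 0.04464, so d_i1 = 22.40 cm; m₁ = −d_i1/d_o1 = -0.4934.
d_o2 = 40.0 − (22.40) = 17.60 cm.
Lens 2: 1/d_i2 = 1/(30.6) − 1/(17.60) = -0.02414, so d_i2 = -41.43 cm; m₂ = −d_i2/d_o2 = +2.354.
m = m₁·m₂ = (-0.4934)(+2.354) = -1.16.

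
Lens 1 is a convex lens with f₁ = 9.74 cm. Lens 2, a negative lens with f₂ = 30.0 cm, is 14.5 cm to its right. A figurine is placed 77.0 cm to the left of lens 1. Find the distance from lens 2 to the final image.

Lens 1: 1/d_i1 = 1/f₁ − 1/d_o1 = 1/(9.74) − 1/(77.0) = 0.08968, so d_i1 = 11.15 cm.
The intermediate image is 11.15 cm to the right of lens 1, which is 14.5 − (11.15) = 3.350 cm to the left of lens 2, so d_o2 = +3.350 cm.
Lens 2 is diverging, so f₂ = −30.0 cm.
Lens 2: 1/d_i2 = 1/f₂ − 1/d_o2 = 1/(-30.0) − 1/(3.350) = -0.3318, so d_i2 = -3.01 cm.
The final image is virtual, 3.01 cm to the left of lens 2 (overall magnification ≈ -0.13).

3.01 cm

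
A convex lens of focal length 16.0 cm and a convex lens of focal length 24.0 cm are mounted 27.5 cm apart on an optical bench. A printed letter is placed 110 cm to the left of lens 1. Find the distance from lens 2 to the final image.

Lens 1: 1/d_i1 = 1/f₁ − 1/d_o1 = 1/(16.0) − 1/(110) = 0.05341, so d_i1 = 18.72 cm.
The intermediate image is 18.72 cm to the right of lens 1, which is 27.5 − (18.72) = 8.780 cm to the left of lens 2, so d_o2 = +8.780 cm.
Lens 2: 1/d_i2 = 1/f₂ − 1/d_o2 = 1/(24.0) − 1/(8.780) = -0.07223, so d_i2 = -13.8 cm.
The final image is virtual, 13.8 cm to the left of lens 2 (overall magnification ≈ -0.27).

13.8 cm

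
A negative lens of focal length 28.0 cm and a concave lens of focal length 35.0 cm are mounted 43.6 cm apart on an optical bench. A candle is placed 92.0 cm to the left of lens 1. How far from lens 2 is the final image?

Lens 1 is diverging, so f₁ = −28.0 cm.
Lens 1: 1/d_i1 = 1/f₁ − 1/d_o1 = 1/(-28.0) − 1/(92.0) = -0.04658, so d_i1 = -21.47 cm.
The intermediate image is 21.47 cm to the left of lens 1 (virtual), which is 43.6 − (-21.47) = 65.07 cm to the left of lens 2, so d_o2 = +65.07 cm.
Lens 2 is diverging, so f₂ = −35.0 cm.
Lens 2: 1/d_i2 = 1/f₂ − 1/d_o2 = 1/(-35.0) − 1/(65.07) = -0.04394, so d_i2 = -22.8 cm.
The final image is virtual, 22.8 cm to the left of lens 2 (overall magnification ≈ 0.082).

22.8 cm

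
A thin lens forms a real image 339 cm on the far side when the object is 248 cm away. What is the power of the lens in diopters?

d_i = +339 cm.
1/f = 1/d_o + 1/d_i = 1/(248) + 1/(339) = 0.006982 cm⁻¹.
f = 143.2 cm = 1.432 m, so P = 1/f = +0.698 D.

P = +0.698 D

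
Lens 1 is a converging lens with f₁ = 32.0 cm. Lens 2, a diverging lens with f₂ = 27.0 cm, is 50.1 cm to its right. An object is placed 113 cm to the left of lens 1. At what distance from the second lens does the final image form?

Lens 1: 1/d_i1 = 1/f₁ − 1/d_o1 = 1/(32.0) − 1/(113) = 0.02240, so d_i1 = 44.64 cm.
The intermediate image is 44.64 cm to the right of lens 1, which is 50.1 − (44.64) = 5.460 cm to the left of lens 2, so d_o2 = +5.460 cm.
Lens 2 is diverging, so f₂ = −27.0 cm.
Lens 2: 1/d_i2 = 1/f₂ − 1/d_o2 = 1/(-27.0) − 1/(5.460) = -0.2202, so d_i2 = -4.54 cm.
The final image is virtual, 4.54 cm to the left of lens 2 (overall magnification ≈ -0.33).

4.54 cm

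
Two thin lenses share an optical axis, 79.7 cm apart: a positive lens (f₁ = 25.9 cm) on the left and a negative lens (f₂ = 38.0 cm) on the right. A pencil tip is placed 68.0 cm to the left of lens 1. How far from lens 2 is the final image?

19.0 cm

Lens 1: 1/d_i1 = 1/f₁ − 1/d_o1 = 1/(25.9) − 1/(68.0) = 0.02390, so d_i1 = 41.83 cm.
The intermediate image is 41.83 cm to the right of lens 1, which is 79.7 − (41.83) = 37.87 cm to the left of lens 2, so d_o2 = +37.87 cm.
Lens 2 is diverging, so f₂ = −38.0 cm.
Lens 2: 1/d_i2 = 1/f₂ − 1/d_o2 = 1/(-38.0) − 1/(37.87) = -0.05272, so d_i2 = -19.0 cm.
The final image is virtual, 19.0 cm to the left of lens 2 (overall magnification ≈ -0.31).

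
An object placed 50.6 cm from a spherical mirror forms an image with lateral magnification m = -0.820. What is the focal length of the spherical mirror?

m = −d_i/d_o ⇒ d_i = −m·d_o = −(-0.820)·(50.6) = 41.49 cm.
1/f = 1/d_o + 1/d_i = 1/(50.6) + 1/(41.49) = 0.04387, so f = 22.8 cm.
Since f is positive, the spherical mirror is concave.

f = 22.8 cm (concave)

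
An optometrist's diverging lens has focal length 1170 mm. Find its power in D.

For a diverging lens, f = −1170 mm.
f = -117 cm = -1.17 m.
P = 1/f = 1/(-1.17 m) = -0.855 D.

P = -0.855 D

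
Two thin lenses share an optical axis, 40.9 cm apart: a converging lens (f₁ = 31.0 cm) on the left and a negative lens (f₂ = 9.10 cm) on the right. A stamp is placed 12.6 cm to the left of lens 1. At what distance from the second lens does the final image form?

7.94 cm

Lens 1: 1/d_i1 = 1/f₁ − 1/d_o1 = 1/(31.0) − 1/(12.6) = -0.04711, so d_i1 = -21.23 cm.
The intermediate image is 21.23 cm to the left of lens 1 (virtual), which is 40.9 − (-21.23) = 62.13 cm to the left of lens 2, so d_o2 = +62.13 cm.
Lens 2 is diverging, so f₂ = −9.10 cm.
Lens 2: 1/d_i2 = 1/f₂ − 1/d_o2 = 1/(-9.10) − 1/(62.13) = -0.1260, so d_i2 = -7.94 cm.
The final image is virtual, 7.94 cm to the left of lens 2 (overall magnification ≈ 0.22).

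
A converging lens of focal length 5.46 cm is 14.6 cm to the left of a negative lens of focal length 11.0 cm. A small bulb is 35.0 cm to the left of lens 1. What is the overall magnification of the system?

m = -0.106

Lens 1: 1/d_i1 = 1/(5.46) − 1/(35.0) = 0.1546, so d_i1 = 6.469 cm; m₁ = −d_i1/d_o1 = -0.1848.
d_o2 = 14.6 − (6.469) = 8.131 cm.
f₂ = −11.0 cm (diverging).
Lens 2: 1/d_i2 = 1/(-11.0) − 1/(8.131) = -0.2139, so d_i2 = -4.675 cm; m₂ = −d_i2/d_o2 = +0.5750.
m = m₁·m₂ = (-0.1848)(+0.5750) = -0.106.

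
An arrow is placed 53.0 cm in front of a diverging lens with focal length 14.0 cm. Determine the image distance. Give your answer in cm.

For a diverging lens, f = -14.0 cm.
Lens equation: 1/s_i = 1/f − 1/s_o = 1/(-14.00) − 1/(53.0) = -0.07143 − 0.01887 = -0.09030, so s_i = -11.1 cm.
The image is virtual, upright and reduced, on the same side as the object.

11.1 cm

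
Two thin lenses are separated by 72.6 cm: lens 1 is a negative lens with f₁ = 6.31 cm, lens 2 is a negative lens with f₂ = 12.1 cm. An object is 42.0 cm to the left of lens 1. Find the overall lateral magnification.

m = +0.0175

f₁ = −6.31 cm (diverging).
Lens 1: 1/d_i1 = 1/(-6.31) − 1/(42.0) = -0.1823, so d_i1 = -5.486 cm; m₁ = −d_i1/d_o1 = +0.1306.
d_o2 = 72.6 − (-5.486) = 78.09 cm.
f₂ = −12.1 cm (diverging).
Lens 2: 1/d_i2 = 1/(-12.1) − 1/(78.09) = -0.09545, so d_i2 = -10.48 cm; m₂ = −d_i2/d_o2 = +0.1342.
m = m₁·m₂ = (+0.1306)(+0.1342) = +0.0175.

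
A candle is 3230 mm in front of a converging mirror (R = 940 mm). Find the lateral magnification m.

f = R/2 = 940/2 = 470.0 mm.
1/d_i = 1/f − 1/d_o = 1/(470.0) − 1/(3230) = 0.001818, so d_i = 550.0 mm.
m = −d_i/d_o = −(550.0)/(3230) = -0.170.
The image is real, inverted and reduced, in front of the mirror.

m = -0.170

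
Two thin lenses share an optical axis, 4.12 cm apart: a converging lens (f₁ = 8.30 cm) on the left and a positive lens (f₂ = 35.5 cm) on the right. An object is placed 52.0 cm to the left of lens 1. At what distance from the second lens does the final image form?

4.95 cm

Lens 1: 1/d_i1 = 1/f₁ − 1/d_o1 = 1/(8.30) − 1/(52.0) = 0.1013, so d_i1 = 9.876 cm.
The intermediate image is 9.876 cm to the right of lens 1, which lies 5.756 cm to the right of lens 2 — a virtual object — so d_o2 = −5.756 cm.
Lens 2: 1/d_i2 = 1/f₂ − 1/d_o2 = 1/(35.5) − 1/(-5.756) = 0.2019, so d_i2 = 4.95 cm.
The final image is real, 4.95 cm to the right of lens 2 (overall magnification ≈ -0.16).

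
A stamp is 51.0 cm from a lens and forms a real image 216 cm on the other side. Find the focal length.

f = 41.3 cm (converging)

Real image ⇒ d_i = +216 cm.
1/f = 1/d_o + 1/d_i = 1/(51.0) + 1/(216) = 0.02424, so f = 41.3 cm.
Since f is positive, the lens is converging.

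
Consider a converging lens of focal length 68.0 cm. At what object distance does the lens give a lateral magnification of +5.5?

55.6 cm

m = −d_i/d_o ⇒ d_i = −m·d_o.
1/f = 1/d_o + 1/d_i = 1/d_o − 1/(m·d_o) = (1 − 1/m)/d_o, so d_o = f(1 − 1/m) = (68.00)(1 − 1/(+5.5)) = 55.6 cm.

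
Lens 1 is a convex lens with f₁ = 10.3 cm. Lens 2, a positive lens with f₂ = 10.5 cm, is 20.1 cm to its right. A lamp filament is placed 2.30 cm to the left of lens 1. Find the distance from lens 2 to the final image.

19.3 cm

Lens 1: 1/d_i1 = 1/f₁ − 1/d_o1 = 1/(10.3) − 1/(2.30) = -0.3377, so d_i1 = -2.961 cm.
The intermediate image is 2.961 cm to the left of lens 1 (virtual), which is 20.1 − (-2.961) = 23.06 cm to the left of lens 2, so d_o2 = +23.06 cm.
Lens 2: 1/d_i2 = 1/f₂ − 1/d_o2 = 1/(10.5) − 1/(23.06) = 0.05187, so d_i2 = 19.3 cm.
The final image is real, 19.3 cm to the right of lens 2 (overall magnification ≈ -1.1).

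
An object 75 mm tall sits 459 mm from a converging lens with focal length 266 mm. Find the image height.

1/d_i = 1/f − 1/d_o = 1/(266.0) − 1/(459) = 0.001581, so d_i = 632.6 mm.
m = −d_i/d_o = -1.378.
|h_i| = |m|·h_o = 1.378 × 75 = 103 mm. The image is real, inverted and enlarged, on the far side of the lens.

103 mm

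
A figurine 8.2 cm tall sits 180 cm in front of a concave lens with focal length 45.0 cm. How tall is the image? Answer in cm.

1.64 cm

For a concave lens, f = -45.0 cm.
1/d_i = 1/f − 1/d_o = 1/(-45.00) − 1/(180) = -0.02778, so d_i = -36.00 cm.
m = −d_i/d_o = +0.2000.
|h_i| = |m|·h_o = 0.2000 × 8.2 = 1.64 cm. The image is virtual, upright and reduced, on the same side as the object.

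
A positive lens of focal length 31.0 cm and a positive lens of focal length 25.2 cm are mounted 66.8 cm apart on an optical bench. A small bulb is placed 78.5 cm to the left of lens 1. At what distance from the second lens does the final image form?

Lens 1: 1/d_i1 = 1/f₁ − 1/d_o1 = 1/(31.0) − 1/(78.5) = 0.01952, so d_i1 = 51.23 cm.
The intermediate image is 51.23 cm to the right of lens 1, which is 66.8 − (51.23) = 15.57 cm to the left of lens 2, so d_o2 = +15.57 cm.
Lens 2: 1/d_i2 = 1/f₂ − 1/d_o2 = 1/(25.2) − 1/(15.57) = -0.02454, so d_i2 = -40.7 cm.
The final image is virtual, 40.7 cm to the left of lens 2 (overall magnification ≈ -1.7).

40.7 cm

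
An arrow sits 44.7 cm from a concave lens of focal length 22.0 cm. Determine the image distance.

For a concave lens, f = -22.0 cm.
Lens equation: 1/d_i = 1/f − 1/d_o = 1/(-22.00) − 1/(44.7) = -0.04545 − 0.02237 = -0.06783, so d_i = -14.7 cm.
The image is virtual, upright and reduced, on the same side as the object.

14.7 cm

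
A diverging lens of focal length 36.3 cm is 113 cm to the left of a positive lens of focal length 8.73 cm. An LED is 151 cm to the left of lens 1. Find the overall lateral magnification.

m = -0.0127

f₁ = −36.3 cm (diverging).
Lens 1: 1/d_i1 = 1/(-36.3) − 1/(151) = -0.03417, so d_i1 = -29.26 cm; m₁ = −d_i1/d_o1 = +0.1938.
d_o2 = 113 − (-29.26) = 142.3 cm.
Lens 2: 1/d_i2 = 1/(8.73) − 1/(142.3) = 0.1075, so d_i2 = 9.301 cm; m₂ = −d_i2/d_o2 = -0.06536.
m = m₁·m₂ = (+0.1938)(-0.06536) = -0.0127.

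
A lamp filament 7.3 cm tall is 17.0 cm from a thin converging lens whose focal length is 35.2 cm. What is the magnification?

1/d_i = 1/f − 1/d_o = 1/(35.20) − 1/(17.0) = -0.03041, so d_i = -32.88 cm.
m = −d_i/d_o = −(-32.88)/(17.0) = +1.93.
The image is virtual, upright and enlarged, on the same side as the object.

m = +1.93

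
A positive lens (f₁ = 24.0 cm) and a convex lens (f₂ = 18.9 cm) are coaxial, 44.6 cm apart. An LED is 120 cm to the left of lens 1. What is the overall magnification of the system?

m = -1.10

Lens 1: 1/d_i1 = 1/(24.0) − 1/(120) = 0.03333, so d_i1 = 30.00 cm; m₁ = −d_i1/d_o1 = -0.2500.
d_o2 = 44.6 − (30.00) = 14.60 cm.
Lens 2: 1/d_i2 = 1/(18.9) − 1/(14.60) = -0.01558, so d_i2 = -64.17 cm; m₂ = −d_i2/d_o2 = +4.395.
m = m₁·m₂ = (-0.2500)(+4.395) = -1.10.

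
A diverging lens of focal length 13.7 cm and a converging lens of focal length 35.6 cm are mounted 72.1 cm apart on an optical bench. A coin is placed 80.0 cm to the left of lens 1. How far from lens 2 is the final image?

Lens 1 is diverging, so f₁ = −13.7 cm.
Lens 1: 1/d_i1 = 1/f₁ − 1/d_o1 = 1/(-13.7) − 1/(80.0) = -0.08549, so d_i1 = -11.70 cm.
The intermediate image is 11.70 cm to the left of lens 1 (virtual), which is 72.1 − (-11.70) = 83.80 cm to the left of lens 2, so d_o2 = +83.80 cm.
Lens 2: 1/d_i2 = 1/f₂ − 1/d_o2 = 1/(35.6) − 1/(83.80) = 0.01616, so d_i2 = 61.9 cm.
The final image is real, 61.9 cm to the right of lens 2 (overall magnification ≈ -0.11).

61.9 cm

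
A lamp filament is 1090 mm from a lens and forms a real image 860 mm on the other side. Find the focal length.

Real image ⇒ d_i = +860 mm.
1/f = 1/d_o + 1/d_i = 1/(1090) + 1/(860) = 0.002080, so f = 481 mm.
Since f is positive, the lens is converging.

f = 481 mm (converging)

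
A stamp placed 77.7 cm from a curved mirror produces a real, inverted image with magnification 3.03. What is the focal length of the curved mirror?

f = 58.4 cm (concave)

m = −d_i/d_o ⇒ d_i = −m·d_o = −(-3.03)·(77.7) = 235.4 cm.
1/f = 1/d_o + 1/d_i = 1/(77.7) + 1/(235.4) = 0.01712, so f = 58.4 cm.
Since f is positive, the curved mirror is concave.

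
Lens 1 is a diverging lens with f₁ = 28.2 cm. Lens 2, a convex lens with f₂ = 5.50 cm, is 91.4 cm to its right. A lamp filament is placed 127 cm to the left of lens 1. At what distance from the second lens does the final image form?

Lens 1 is diverging, so f₁ = −28.2 cm.
Lens 1: 1/d_i1 = 1/f₁ − 1/d_o1 = 1/(-28.2) − 1/(127) = -0.04334, so d_i1 = -23.08 cm.
The intermediate image is 23.08 cm to the left of lens 1 (virtual), which is 91.4 − (-23.08) = 114.5 cm to the left of lens 2, so d_o2 = +114.5 cm.
Lens 2: 1/d_i2 = 1/f₂ − 1/d_o2 = 1/(5.50) − 1/(114.5) = 0.1731, so d_i2 = 5.78 cm.
The final image is real, 5.78 cm to the right of lens 2 (overall magnification ≈ -0.0092).

5.78 cm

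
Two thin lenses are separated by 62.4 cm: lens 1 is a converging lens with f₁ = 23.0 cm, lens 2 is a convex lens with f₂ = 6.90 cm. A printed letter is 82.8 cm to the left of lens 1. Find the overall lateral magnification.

m = +0.112

Lens 1: 1/d_i1 = 1/(23.0) − 1/(82.8) = 0.03140, so d_i1 = 31.85 cm; m₁ = −d_i1/d_o1 = -0.3847.
d_o2 = 62.4 − (31.85) = 30.55 cm.
Lens 2: 1/d_i2 = 1/(6.90) − 1/(30.55) = 0.1122, so d_i2 = 8.913 cm; m₂ = −d_i2/d_o2 = -0.2918.
m = m₁·m₂ = (-0.3847)(-0.2918) = +0.112.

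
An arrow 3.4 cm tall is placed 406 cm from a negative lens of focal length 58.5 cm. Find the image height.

0.428 cm

For a negative lens, f = -58.5 cm.
1/d_i = 1/f − 1/d_o = 1/(-58.50) − 1/(406) = -0.01956, so d_i = -51.13 cm.
m = −d_i/d_o = +0.1259.
|h_i| = |m|·h_o = 0.1259 × 3.4 = 0.428 cm. The image is virtual, upright and reduced, on the same side as the object.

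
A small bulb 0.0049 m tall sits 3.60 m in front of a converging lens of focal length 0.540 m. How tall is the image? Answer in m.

1/d_i = 1/f − 1/d_o = 1/(0.5400) − 1/(3.60) = 1.574, so d_i = 0.6353 m.
m = −d_i/d_o = -0.1765.
|h_i| = |m|·h_o = 0.1765 × 0.0049 = 0.000865 m. The image is real, inverted and reduced, on the far side of the lens.

0.000865 m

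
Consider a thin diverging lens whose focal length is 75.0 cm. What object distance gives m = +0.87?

For a diverging lens, f = -75.0 cm.
m = −d_i/d_o ⇒ d_i = −m·d_o.
1/f = 1/d_o + 1/d_i = 1/d_o − 1/(m·d_o) = (1 − 1/m)/d_o, so d_o = f(1 − 1/m) = (-75.00)(1 − 1/(+0.87)) = 11.2 cm.

11.2 cm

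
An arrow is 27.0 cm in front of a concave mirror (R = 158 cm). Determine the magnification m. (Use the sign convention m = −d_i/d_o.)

f = R/2 = 158/2 = 79.00 cm.
1/d_i = 1/f − 1/d_o = 1/(79.00) − 1/(27.0) = -0.02438, so d_i = -41.02 cm.
m = −d_i/d_o = −(-41.02)/(27.0) = +1.52.
The image is virtual, upright and enlarged, behind the mirror.

m = +1.52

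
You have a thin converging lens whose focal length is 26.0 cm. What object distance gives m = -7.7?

29.4 cm

m = −d_i/d_o ⇒ d_i = −m·d_o.
1/f = 1/d_o + 1/d_i = 1/d_o − 1/(m·d_o) = (1 − 1/m)/d_o, so d_o = f(1 − 1/m) = (26.00)(1 − 1/(-7.7)) = 29.4 cm.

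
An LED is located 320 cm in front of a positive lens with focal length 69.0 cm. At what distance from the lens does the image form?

Thin-lens equation: 1/v = 1/f − 1/u = 1/(69.00) − 1/(320) = 0.01449 − 0.003125 = 0.01137, so v = 88.0 cm.
The image is real, inverted and reduced, on the far side of the lens.

88.0 cm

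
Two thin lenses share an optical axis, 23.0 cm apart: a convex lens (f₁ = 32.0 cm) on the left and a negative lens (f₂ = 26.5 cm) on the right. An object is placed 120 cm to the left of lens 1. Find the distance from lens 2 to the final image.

93.3 cm

Lens 1: 1/d_i1 = 1/f₁ − 1/d_o1 = 1/(32.0) − 1/(120) = 0.02292, so d_i1 = 43.64 cm.
The intermediate image is 43.64 cm to the right of lens 1, which lies 20.64 cm to the right of lens 2 — a virtual object — so d_o2 = −20.64 cm.
Lens 2 is diverging, so f₂ = −26.5 cm.
Lens 2: 1/d_i2 = 1/f₂ − 1/d_o2 = 1/(-26.5) − 1/(-20.64) = 0.01071, so d_i2 = 93.3 cm.
The final image is real, 93.3 cm to the right of lens 2 (overall magnification ≈ -1.6).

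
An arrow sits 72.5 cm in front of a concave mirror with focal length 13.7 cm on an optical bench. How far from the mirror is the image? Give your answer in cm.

16.9 cm

Mirror equation: 1/d_i = 1/f − 1/d_o = 1/(13.70) − 1/(72.5) = 0.07299 − 0.01379 = 0.05920, so d_i = 16.9 cm.
The image is real, inverted and reduced, in front of the mirror.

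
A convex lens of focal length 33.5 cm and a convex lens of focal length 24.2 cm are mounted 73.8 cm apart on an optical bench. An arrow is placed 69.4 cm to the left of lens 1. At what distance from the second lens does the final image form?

Lens 1: 1/d_i1 = 1/f₁ − 1/d_o1 = 1/(33.5) − 1/(69.4) = 0.01544, so d_i1 = 64.76 cm.
The intermediate image is 64.76 cm to the right of lens 1, which is 73.8 − (64.76) = 9.040 cm to the left of lens 2, so d_o2 = +9.040 cm.
Lens 2: 1/d_i2 = 1/f₂ − 1/d_o2 = 1/(24.2) − 1/(9.040) = -0.06930, so d_i2 = -14.4 cm.
The final image is virtual, 14.4 cm to the left of lens 2 (overall magnification ≈ -1.5).

14.4 cm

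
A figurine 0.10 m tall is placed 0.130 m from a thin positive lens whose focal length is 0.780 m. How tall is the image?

0.120 m

1/d_i = 1/f − 1/d_o = 1/(0.7800) − 1/(0.130) = -6.410, so d_i = -0.1560 m.
m = −d_i/d_o = +1.200.
|h_i| = |m|·h_o = 1.200 × 0.10 = 0.120 m. The image is virtual, upright and enlarged, on the same side as the object.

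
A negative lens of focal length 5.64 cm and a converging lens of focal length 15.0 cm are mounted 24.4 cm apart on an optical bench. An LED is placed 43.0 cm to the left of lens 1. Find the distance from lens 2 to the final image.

30.6 cm

Lens 1 is diverging, so f₁ = −5.64 cm.
Lens 1: 1/d_i1 = 1/f₁ − 1/d_o1 = 1/(-5.64) − 1/(43.0) = -0.2006, so d_i1 = -4.986 cm.
The intermediate image is 4.986 cm to the left of lens 1 (virtual), which is 24.4 − (-4.986) = 29.39 cm to the left of lens 2, so d_o2 = +29.39 cm.
Lens 2: 1/d_i2 = 1/f₂ − 1/d_o2 = 1/(15.0) − 1/(29.39) = 0.03264, so d_i2 = 30.6 cm.
The final image is real, 30.6 cm to the right of lens 2 (overall magnification ≈ -0.12).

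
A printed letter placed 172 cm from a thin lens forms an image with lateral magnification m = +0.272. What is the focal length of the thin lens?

m = −d_i/d_o ⇒ d_i = −m·d_o = −(+0.272)·(172) = -46.78 cm.
1/f = 1/d_o + 1/d_i = 1/(172) + 1/(-46.78) = -0.01556, so f = -64.3 cm.
Since f is negative, the thin lens is diverging.

f = -64.3 cm (diverging)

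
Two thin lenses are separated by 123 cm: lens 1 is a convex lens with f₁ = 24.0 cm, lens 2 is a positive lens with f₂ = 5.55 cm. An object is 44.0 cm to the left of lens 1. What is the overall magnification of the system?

m = +0.103

Lens 1: 1/d_i1 = 1/(24.0) − 1/(44.0) = 0.01894, so d_i1 = 52.80 cm; m₁ = −d_i1/d_o1 = -1.200.
d_o2 = 123 − (52.80) = 70.20 cm.
Lens 2: 1/d_i2 = 1/(5.55) − 1/(70.20) = 0.1659, so d_i2 = 6.026 cm; m₂ = −d_i2/d_o2 = -0.08585.
m = m₁·m₂ = (-1.200)(-0.08585) = +0.103.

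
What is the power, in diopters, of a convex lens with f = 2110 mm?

f = 211 cm = 2.11 m.
P = 1/f = 1/(2.11 m) = +0.474 D.

P = +0.474 D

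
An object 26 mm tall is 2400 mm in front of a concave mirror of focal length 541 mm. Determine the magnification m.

m = -0.291

1/d_i = 1/f − 1/d_o = 1/(541.0) − 1/(2400) = 0.001432, so d_i = 698.4 mm.
m = −d_i/d_o = −(698.4)/(2400) = -0.291.
The image is real, inverted and reduced, in front of the mirror.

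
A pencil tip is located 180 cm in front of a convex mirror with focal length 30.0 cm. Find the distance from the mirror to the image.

For a convex mirror, f = -30.0 cm.
Mirror equation: 1/q = 1/f − 1/p = 1/(-30.00) − 1/(180) = -0.03333 − 0.005556 = -0.03889, so q = -25.7 cm.
The image is virtual, upright and reduced, behind the mirror.

25.7 cm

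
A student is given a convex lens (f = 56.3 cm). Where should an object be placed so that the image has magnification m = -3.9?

70.7 cm

m = −d_i/d_o ⇒ d_i = −m·d_o.
1/f = 1/d_o + 1/d_i = 1/d_o − 1/(m·d_o) = (1 − 1/m)/d_o, so d_o = f(1 − 1/m) = (56.30)(1 − 1/(-3.9)) = 70.7 cm.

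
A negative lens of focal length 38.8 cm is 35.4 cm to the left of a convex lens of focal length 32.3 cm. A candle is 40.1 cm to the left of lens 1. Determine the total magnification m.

f₁ = −38.8 cm (diverging).
Lens 1: 1/d_i1 = 1/(-38.8) − 1/(40.1) = -0.05071, so d_i1 = -19.72 cm; m₁ = −d_i1/d_o1 = +0.4918.
d_o2 = 35.4 − (-19.72) = 55.12 cm.
Lens 2: 1/d_i2 = 1/(32.3) − 1/(55.12) = 0.01282, so d_i2 = 78.02 cm; m₂ = −d_i2/d_o2 = -1.415.
m = m₁·m₂ = (+0.4918)(-1.415) = -0.696.

m = -0.696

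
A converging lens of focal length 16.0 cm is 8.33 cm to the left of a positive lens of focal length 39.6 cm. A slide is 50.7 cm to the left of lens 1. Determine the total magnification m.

Lens 1: 1/d_i1 = 1/(16.0) − 1/(50.7) = 0.04278, so d_i1 = 23.38 cm; m₁ = −d_i1/d_o1 = -0.4611.
d_o2 = 8.33 − (23.38) = -15.05 cm (virtual object).
Lens 2: 1/d_i2 = 1/(39.6) − 1/(-15.05) = 0.09170, so d_i2 = 10.91 cm; m₂ = −d_i2/d_o2 = +0.7246.
m = m₁·m₂ = (-0.4611)(+0.7246) = -0.334.

m = -0.334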